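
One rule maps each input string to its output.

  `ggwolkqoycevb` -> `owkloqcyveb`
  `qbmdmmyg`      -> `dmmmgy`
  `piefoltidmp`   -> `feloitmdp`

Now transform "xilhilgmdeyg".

hllimgedgy

What's happening: swap each adjacent pair of characters (1↔2, 3↔4, ...), then delete the first 2 characters.
Starting from "xilhilgmdeyg": after the first operation, "ixhllimgedgy"; after the second, "hllimgedgy".
(Check on "ggwolkqoycevb": → "ggowkloqcyveb" → "owkloqcyveb" ✓)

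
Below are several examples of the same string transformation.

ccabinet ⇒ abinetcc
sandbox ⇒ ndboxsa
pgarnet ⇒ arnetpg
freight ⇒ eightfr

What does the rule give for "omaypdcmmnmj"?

Looking at the pairs, the operation is to move the first 2 characters to the end (rotate left by 2).
On "omaypdcmmnmj" that produces "aypdcmmnmjom".

aypdcmmnmjom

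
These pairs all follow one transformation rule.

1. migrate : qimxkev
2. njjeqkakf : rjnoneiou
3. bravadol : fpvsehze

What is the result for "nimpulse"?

rimwqpty

Looking at the pairs, the operation is to shift every letter 4 places forward in the alphabet (wrapping around), then take characters alternately from the front and the back (1st, last, 2nd, 2nd-last, ...).
On "nimpulse": the first step gives "rmqtypwi", and the second then gives "rimwqpty".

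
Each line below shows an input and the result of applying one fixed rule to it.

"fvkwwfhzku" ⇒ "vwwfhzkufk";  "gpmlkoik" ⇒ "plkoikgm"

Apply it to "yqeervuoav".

The transformation: move the first 2 characters to the end (rotate left by 2), then swap the first and last characters.
For "yqeervuoav", step one produces "eervuoavyq"; step two turns that into "qervuoavye".

qervuoavye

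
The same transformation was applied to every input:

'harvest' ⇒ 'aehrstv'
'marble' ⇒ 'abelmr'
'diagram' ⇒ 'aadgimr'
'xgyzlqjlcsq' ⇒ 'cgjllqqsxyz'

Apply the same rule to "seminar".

The pattern: sort the characters into alphabetical order.
So "seminar" becomes "aeimnrs".

aeimnrs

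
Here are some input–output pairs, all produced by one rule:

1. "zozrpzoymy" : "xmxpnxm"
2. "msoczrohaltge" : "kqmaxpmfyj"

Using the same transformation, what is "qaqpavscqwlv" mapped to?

oyonytqao

The transformation: delete the last 3 characters, then shift every letter 2 places backward in the alphabet (wrapping around).
Applying that to "qaqpavscqwlv" gives "oyonytqao".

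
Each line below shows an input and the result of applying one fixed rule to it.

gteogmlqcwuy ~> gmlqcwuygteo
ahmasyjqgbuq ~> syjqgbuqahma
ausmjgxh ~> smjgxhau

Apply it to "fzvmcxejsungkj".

xejsungkjfzvmc

The transformation: move the last 2 characters to the front (rotate right by 2), then swap the front and back halves of the string.
"fzvmcxejsungkj" → "xejsungkjfzvmc".
(Check on "ahmasyjqgbuq": → "uqahmasyjqgb" → "syjqgbuqahma" ✓)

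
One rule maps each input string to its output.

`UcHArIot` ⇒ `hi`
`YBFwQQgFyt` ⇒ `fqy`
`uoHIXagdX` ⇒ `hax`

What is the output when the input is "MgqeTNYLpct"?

qnp

Each output is the input with this applied: keep one character in every 3, starting at position 3 (positions 3rd, 6th, 9th, ...), then convert every letter to lowercase.
On "MgqeTNYLpct": the first step gives "qNp", and the second then gives "qnp".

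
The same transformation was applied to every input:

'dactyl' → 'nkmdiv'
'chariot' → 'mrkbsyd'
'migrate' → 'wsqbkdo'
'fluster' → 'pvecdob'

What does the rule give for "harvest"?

rkbfocd

The rule is to shift every letter 10 places forward in the alphabet (wrapping around).
Applying that to "harvest" gives "rkbfocd".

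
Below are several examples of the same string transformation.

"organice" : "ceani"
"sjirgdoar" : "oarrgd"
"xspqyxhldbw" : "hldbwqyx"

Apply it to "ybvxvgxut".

xutxvg

What's happening: delete the first 3 characters, then move the first 3 characters to the end (rotate left by 3).
Working it through for "ybvxvgxut": intermediate "xvgxut", final "xutxvg".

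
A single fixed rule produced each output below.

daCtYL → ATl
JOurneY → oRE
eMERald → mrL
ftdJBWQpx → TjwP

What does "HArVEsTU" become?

avSu

Rule — keep every other character starting from the second (positions 2nd, 4th, 6th, ...), then flip the case of every letter.
Starting from "HArVEsTU": after the first operation, "AVsU"; after the second, "avSu".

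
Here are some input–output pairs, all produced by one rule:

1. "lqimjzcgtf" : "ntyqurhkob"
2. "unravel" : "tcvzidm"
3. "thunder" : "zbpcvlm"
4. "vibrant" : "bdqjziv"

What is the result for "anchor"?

zivkpw

The rule is to move the last character to the front, then shift every letter 8 places forward in the alphabet (wrapping around).
Doing the same to "anchor": "zivkpw".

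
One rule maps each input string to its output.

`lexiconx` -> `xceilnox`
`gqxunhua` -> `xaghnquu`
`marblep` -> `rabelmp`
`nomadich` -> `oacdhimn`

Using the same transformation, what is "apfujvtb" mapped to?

The pattern: sort the characters into alphabetical order, then move the last character to the front.
Applying both steps to "apfujvtb": "abfjptuv", then "vabfjptu".
(Check on "gqxunhua": → "aghnquux" → "xaghnquu" ✓)

vabfjptu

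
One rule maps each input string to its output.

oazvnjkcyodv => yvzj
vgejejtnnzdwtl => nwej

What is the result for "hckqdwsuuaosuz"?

uskw

Each output is the input with this applied: keep one character in every 3, starting at position 3 (positions 3rd, 6th, 9th, ...), then move the first 2 characters to the end (rotate left by 2).
On "hckqdwsuuaosuz": the first step gives "kwus", and the second then gives "uskw".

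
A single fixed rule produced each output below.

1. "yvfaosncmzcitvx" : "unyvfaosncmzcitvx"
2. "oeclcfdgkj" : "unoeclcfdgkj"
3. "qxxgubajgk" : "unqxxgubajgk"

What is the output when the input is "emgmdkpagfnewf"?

What's happening: prepend "un".
"emgmdkpagfnewf" → "unemgmdkpagfnewf".

unemgmdkpagfnewf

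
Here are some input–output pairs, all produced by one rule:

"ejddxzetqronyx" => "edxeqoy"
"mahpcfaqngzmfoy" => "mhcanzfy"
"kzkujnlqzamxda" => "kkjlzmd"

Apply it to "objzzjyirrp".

Looking at the pairs, the operation is to keep every other character starting from the first (positions 1st, 3rd, 5th, ...).
On "objzzjyirrp" that produces "ojzyrp".

ojzyrp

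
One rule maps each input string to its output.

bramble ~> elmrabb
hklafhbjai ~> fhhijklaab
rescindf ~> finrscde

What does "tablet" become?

lttabe

The transformation: sort the characters into alphabetical order, then move the first 3 characters to the end (rotate left by 3).
Working it through for "tablet": intermediate "abeltt", final "lttabe".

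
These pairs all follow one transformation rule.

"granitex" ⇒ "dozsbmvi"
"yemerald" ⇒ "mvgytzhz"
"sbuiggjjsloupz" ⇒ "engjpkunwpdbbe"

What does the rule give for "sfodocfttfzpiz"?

The pattern: shift every letter 5 places backward in the alphabet (wrapping around), then swap the front and back halves of the string.
On "sfodocfttfzpiz": the first step gives "najyjxaooaukdu", and the second then gives "ooaukdunajyjxa".
(Check on "granitex": → "bmvidozs" → "dozsbmvi" ✓)

ooaukdunajyjxa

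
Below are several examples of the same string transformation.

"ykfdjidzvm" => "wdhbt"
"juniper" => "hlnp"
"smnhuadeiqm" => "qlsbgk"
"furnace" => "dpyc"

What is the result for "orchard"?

What's happening: shift every letter 2 places backward in the alphabet (wrapping around), then keep every other character starting from the first (positions 1st, 3rd, 5th, ...).
Starting from "orchard": after the first operation, "mpafypb"; after the second, "mayb".

mayb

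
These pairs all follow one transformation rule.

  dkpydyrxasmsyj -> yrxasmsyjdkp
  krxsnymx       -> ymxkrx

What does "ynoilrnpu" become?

rnpuyno

Each output is the input with this applied: move the first 3 characters to the end (rotate left by 3), then delete the first 2 characters.
Applying both steps to "ynoilrnpu": "ilrnpuyno", then "rnpuyno".
(Check on "krxsnymx": → "snymxkrx" → "ymxkrx" ✓)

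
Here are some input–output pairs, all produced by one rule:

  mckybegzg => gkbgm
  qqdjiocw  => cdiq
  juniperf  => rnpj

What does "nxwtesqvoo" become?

What's happening: keep every other character starting from the first (positions 1st, 3rd, 5th, ...), then swap the first and last characters.
Starting from "nxwtesqvoo": after the first operation, "nweqo"; after the second, "oweqn".
(Check on "qqdjiocw": → "qdic" → "cdiq" ✓)

oweqn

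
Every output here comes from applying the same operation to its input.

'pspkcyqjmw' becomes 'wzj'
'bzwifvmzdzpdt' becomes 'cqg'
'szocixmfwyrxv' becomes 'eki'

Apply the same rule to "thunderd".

req

The pattern: shift every letter 13 places forward in the alphabet (wrapping around) — i.e. ROT13, then keep only the last 3 characters.
Starting from "thunderd": after the first operation, "guhaqreq"; after the second, "req".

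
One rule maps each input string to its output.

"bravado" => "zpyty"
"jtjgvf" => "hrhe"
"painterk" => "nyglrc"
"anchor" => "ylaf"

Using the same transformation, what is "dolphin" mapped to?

Rule — shift every letter 2 places backward in the alphabet (wrapping around), then delete the last 2 characters.
Starting from "dolphin": after the first operation, "bmjnfgl"; after the second, "bmjnf".

bmjnf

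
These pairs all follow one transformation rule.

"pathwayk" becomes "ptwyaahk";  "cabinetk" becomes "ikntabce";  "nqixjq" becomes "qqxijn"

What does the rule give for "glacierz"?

In each case the input is transformed by: sort the characters into alphabetical order, then swap the front and back halves of the string.
Applying both steps to "glacierz": "acegilrz", then "ilrzaceg".

ilrzaceg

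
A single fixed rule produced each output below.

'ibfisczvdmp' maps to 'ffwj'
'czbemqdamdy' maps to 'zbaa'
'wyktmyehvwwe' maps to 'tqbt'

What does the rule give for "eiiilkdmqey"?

The pattern: keep one character in every 3, starting at position 1 (positions 1st, 4th, 7th, ...), then shift every letter 3 places backward in the alphabet (wrapping around).
On "eiiilkdmqey": the first step gives "eide", and the second then gives "bfab".

bfab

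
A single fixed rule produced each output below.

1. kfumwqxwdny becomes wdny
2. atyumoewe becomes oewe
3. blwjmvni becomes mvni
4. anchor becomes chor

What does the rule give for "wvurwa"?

In each case the input is transformed by: keep only the last 4 characters.
"wvurwa" → "urwa".

urwa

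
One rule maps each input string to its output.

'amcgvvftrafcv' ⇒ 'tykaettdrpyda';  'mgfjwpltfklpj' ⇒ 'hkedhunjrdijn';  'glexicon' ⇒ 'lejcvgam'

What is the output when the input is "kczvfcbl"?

jiaxtdaz

Looking at the pairs, the operation is to shift every letter 2 places backward in the alphabet (wrapping around), then move the last character to the front.
"kczvfcbl" → "iaxtdazj" → "jiaxtdaz".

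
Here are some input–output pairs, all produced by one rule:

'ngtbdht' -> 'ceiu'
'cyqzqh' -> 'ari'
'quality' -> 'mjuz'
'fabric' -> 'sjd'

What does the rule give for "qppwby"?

The transformation: delete the first 3 characters, then shift every letter 1 place forward in the alphabet (wrapping around).
"qppwby" → "wby" → "xcz".

xcz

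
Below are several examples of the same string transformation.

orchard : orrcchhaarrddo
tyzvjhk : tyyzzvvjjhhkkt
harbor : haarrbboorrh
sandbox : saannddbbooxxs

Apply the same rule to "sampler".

Rule — double every character, then move the first character to the end.
"sampler" → "ssaammpplleerr" → "saammpplleerrs".
(Check on "orchard": → "oorrcchhaarrdd" → "orrcchhaarrddo" ✓)

saammpplleerrs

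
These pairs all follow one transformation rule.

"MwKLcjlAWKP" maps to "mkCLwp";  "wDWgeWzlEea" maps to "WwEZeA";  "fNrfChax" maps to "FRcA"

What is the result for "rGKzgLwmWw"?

The pattern: keep every other character starting from the first (positions 1st, 3rd, 5th, ...), then flip the case of every letter.
"rGKzgLwmWw" → "rKgwW" → "RkGWw".

RkGWw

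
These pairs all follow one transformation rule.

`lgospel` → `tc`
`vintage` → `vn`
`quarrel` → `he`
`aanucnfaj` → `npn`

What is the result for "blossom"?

yf

The pattern: shift every letter 13 places forward in the alphabet (wrapping around) — i.e. ROT13, then keep one character in every 3, starting at position 2 (positions 2nd, 5th, 8th, ...).
Applying that to "blossom" gives "yf".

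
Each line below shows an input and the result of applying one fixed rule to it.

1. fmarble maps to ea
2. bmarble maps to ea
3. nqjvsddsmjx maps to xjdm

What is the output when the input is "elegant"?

Looking at the pairs, the operation is to move the last 2 characters to the front (rotate right by 2), then keep one character in every 3, starting at position 2 (positions 2nd, 5th, 8th, ...).
Applying both steps to "elegant": "ntelega", then "te".
(Check on "bmarble": → "lebmarb" → "ea" ✓)

te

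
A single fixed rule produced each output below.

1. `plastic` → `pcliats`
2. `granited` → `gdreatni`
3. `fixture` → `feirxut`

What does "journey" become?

jyoeunr

The rule is to take characters alternately from the front and the back (1st, last, 2nd, 2nd-last, ...).
Doing the same to "journey": "jyoeunr".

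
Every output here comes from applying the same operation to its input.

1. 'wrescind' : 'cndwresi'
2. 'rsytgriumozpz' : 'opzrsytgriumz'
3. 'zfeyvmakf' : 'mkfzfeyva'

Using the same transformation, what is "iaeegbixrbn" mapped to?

In each case the input is transformed by: move the last 3 characters to the front (rotate right by 3), then swap the first and last characters.
Applying both steps to "iaeegbixrbn": "rbniaeegbix", then "xbniaeegbir".

xbniaeegbir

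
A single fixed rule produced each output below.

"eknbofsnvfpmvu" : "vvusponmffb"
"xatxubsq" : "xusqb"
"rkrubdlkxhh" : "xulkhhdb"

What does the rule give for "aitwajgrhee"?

wrjhgeea

Each output is the input with this applied: delete the first 3 characters, then sort the characters into reverse alphabetical order.
On "aitwajgrhee": the first step gives "wajgrhee", and the second then gives "wrjhgeea".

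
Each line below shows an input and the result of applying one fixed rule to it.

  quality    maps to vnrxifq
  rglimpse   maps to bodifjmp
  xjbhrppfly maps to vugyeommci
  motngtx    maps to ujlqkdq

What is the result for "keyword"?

Each output is the input with this applied: shift every letter 3 places backward in the alphabet (wrapping around), then move the last character to the front.
Applying both steps to "keyword": "hbvtloa", then "ahbvtlo".
(Check on "quality": → "nrxifqv" → "vnrxifq" ✓)

ahbvtlo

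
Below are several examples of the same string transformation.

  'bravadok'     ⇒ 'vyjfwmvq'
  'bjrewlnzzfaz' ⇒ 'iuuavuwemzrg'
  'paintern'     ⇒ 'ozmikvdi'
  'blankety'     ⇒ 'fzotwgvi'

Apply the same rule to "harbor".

wjmcvm

Each output is the input with this applied: shift every letter 5 places backward in the alphabet (wrapping around), then swap the front and back halves of the string.
Working it through for "harbor": intermediate "cvmwjm", final "wjmcvm".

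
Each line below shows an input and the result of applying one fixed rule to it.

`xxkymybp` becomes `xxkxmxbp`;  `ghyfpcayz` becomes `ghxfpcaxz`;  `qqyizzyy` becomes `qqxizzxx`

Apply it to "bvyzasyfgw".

bvxzasxfgw

The pattern: replace every "y" with "x".
On "bvyzasyfgw" that produces "bvxzasxfgw".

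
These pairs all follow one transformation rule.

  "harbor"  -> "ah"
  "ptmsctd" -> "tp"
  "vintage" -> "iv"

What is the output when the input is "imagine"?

mi

The rule is to swap each adjacent pair of characters (1↔2, 3↔4, ...), then keep only the first 2 characters.
Applying both steps to "imagine": "miganie", then "mi".
(Check on "ptmsctd": → "tpsmtcd" → "tp" ✓)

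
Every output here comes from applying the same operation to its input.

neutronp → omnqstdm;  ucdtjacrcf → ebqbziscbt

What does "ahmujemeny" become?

xmdlditlgz

What's happening: shift every letter 1 place backward in the alphabet (wrapping around), then reverse the string.
On "ahmujemeny": the first step gives "zgltidldmx", and the second then gives "xmdlditlgz".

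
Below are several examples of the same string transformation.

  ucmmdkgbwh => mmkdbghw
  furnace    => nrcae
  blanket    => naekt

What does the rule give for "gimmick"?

The pattern: swap each adjacent pair of characters (1↔2, 3↔4, ...), then delete the first 2 characters.
For "gimmick" the result is "mmcik".

mmcik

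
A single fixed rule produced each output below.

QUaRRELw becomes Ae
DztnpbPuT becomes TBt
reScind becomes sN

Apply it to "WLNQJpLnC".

nPc

The transformation: keep one character in every 3, starting at position 3 (positions 3rd, 6th, 9th, ...), then flip the case of every letter.
For "WLNQJpLnC", step one produces "NpC"; step two turns that into "nPc".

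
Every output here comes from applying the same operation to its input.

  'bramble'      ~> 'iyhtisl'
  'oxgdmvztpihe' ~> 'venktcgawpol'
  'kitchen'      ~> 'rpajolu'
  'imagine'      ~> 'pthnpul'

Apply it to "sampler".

zhtwsly

The transformation: shift every letter 7 places forward in the alphabet (wrapping around).
"sampler" → "zhtwsly".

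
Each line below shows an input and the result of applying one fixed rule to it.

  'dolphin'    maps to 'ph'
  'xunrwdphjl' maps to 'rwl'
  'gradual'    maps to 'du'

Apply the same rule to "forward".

Rule — swap each adjacent pair of characters (1↔2, 3↔4, ...), then keep one character in every 3, starting at position 3 (positions 3rd, 6th, 9th, ...).
For "forward", step one produces "ofwrrad"; step two turns that into "wa".

wa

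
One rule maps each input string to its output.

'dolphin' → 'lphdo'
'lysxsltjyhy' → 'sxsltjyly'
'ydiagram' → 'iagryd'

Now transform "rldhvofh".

dhvorl

In each case the input is transformed by: delete the last 2 characters, then move the first 2 characters to the end (rotate left by 2).
"rldhvofh" → "rldhvo" → "dhvorl".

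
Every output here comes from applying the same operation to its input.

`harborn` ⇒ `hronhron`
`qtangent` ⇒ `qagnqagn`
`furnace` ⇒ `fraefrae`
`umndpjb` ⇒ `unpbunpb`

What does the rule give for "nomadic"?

nmdcnmdc

The transformation: keep every other character starting from the first (positions 1st, 3rd, 5th, ...), then write the whole string twice.
Starting from "nomadic": after the first operation, "nmdc"; after the second, "nmdcnmdc".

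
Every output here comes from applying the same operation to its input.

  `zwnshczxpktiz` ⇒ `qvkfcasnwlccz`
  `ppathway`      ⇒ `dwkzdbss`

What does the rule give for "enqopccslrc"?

Each output is the input with this applied: shift every letter 3 places forward in the alphabet (wrapping around), then move the first 2 characters to the end (rotate left by 2).
For "enqopccslrc", step one produces "hqtrsffvouf"; step two turns that into "trsffvoufhq".

trsffvoufhq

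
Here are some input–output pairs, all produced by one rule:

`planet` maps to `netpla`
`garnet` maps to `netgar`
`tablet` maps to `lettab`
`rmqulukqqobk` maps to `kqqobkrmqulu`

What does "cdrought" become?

ughtcdro

In each case the input is transformed by: swap the front and back halves of the string.
Applying that to "cdrought" gives "ughtcdro".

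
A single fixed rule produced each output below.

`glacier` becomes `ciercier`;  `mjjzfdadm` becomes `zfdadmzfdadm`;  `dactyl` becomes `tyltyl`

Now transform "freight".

The rule is to delete the first 3 characters, then write the whole string twice.
Doing the same to "freight": "ightight".

ightight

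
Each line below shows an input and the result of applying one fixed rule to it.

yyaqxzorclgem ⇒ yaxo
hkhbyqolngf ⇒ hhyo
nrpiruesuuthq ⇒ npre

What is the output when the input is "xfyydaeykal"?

The pattern: keep every other character starting from the first (positions 1st, 3rd, 5th, ...), then keep only the first 4 characters.
"xfyydaeykal" → "xydekl" → "xyde".

xyde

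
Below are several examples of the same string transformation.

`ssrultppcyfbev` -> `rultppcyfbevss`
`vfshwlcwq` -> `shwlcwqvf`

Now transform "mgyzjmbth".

yzjmbthmg

Looking at the pairs, the operation is to move the first 2 characters to the end (rotate left by 2).
So "mgyzjmbth" becomes "yzjmbthmg".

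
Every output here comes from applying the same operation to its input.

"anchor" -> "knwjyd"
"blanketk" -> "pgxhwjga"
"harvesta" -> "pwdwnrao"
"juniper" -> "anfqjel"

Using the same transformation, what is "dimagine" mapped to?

What's happening: shift every letter 4 places backward in the alphabet (wrapping around), then move the last 2 characters to the front (rotate right by 2).
On "dimagine" that produces "jazeiwce".

jazeiwce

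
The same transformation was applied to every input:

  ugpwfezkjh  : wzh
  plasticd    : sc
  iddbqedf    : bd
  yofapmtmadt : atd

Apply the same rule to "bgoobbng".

on

Rule — delete the first character, then keep one character in every 3, starting at position 3 (positions 3rd, 6th, 9th, ...).
Applying that to "bgoobbng" gives "on".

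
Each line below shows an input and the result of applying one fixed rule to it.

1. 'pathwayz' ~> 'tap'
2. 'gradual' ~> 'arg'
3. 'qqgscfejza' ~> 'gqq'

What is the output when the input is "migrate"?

The rule is to reverse the string, then keep only the last 3 characters.
For "migrate" the result is "gim".

gim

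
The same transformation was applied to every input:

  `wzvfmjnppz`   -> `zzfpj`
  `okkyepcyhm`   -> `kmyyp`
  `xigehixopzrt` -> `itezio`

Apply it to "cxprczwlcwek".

The transformation: keep every other character starting from the second (positions 2nd, 4th, 6th, ...), then take characters alternately from the front and the back (1st, last, 2nd, 2nd-last, ...).
Starting from "cxprczwlcwek": after the first operation, "xrzlwk"; after the second, "xkrwzl".
(Check on "wzvfmjnppz": → "zfjpz" → "zzfpj" ✓)

xkrwzl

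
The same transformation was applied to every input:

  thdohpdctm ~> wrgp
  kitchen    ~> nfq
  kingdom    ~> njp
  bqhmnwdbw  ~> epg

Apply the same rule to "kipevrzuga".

The transformation: keep one character in every 3, starting at position 1 (positions 1st, 4th, 7th, ...), then shift every letter 3 places forward in the alphabet (wrapping around).
Working it through for "kipevrzuga": intermediate "keza", final "nhcd".

nhcd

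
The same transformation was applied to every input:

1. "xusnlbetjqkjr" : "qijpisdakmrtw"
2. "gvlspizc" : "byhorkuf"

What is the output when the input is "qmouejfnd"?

cmeidtnlp

The transformation: reverse the string, then shift every letter 1 place backward in the alphabet (wrapping around).
Working it through for "qmouejfnd": intermediate "dnfjeuomq", final "cmeidtnlp".
(Check on "gvlspizc": → "czipslvg" → "byhorkuf" ✓)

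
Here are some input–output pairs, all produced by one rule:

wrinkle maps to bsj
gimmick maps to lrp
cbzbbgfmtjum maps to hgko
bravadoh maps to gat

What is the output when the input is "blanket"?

gsy

The pattern: shift every letter 5 places forward in the alphabet (wrapping around), then keep one character in every 3, starting at position 1 (positions 1st, 4th, 7th, ...).
On "blanket": the first step gives "gqfspjy", and the second then gives "gsy".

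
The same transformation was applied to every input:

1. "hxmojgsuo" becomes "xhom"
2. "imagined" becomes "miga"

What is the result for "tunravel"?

The pattern: swap each adjacent pair of characters (1↔2, 3↔4, ...), then keep only the first 4 characters.
Applying that to "tunravel" gives "utrn".

utrn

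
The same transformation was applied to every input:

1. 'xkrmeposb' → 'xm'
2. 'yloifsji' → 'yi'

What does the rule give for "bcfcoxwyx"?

bc

The pattern: keep one character in every 3, starting at position 1 (positions 1st, 4th, 7th, ...), then delete the last character.
For "bcfcoxwyx" the result is "bc".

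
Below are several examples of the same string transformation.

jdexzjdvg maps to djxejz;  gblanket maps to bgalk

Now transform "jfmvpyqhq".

Each output is the input with this applied: swap each adjacent pair of characters (1↔2, 3↔4, ...), then delete the last 3 characters.
On "jfmvpyqhq": the first step gives "fjvmyphqq", and the second then gives "fjvmyp".

fjvmyp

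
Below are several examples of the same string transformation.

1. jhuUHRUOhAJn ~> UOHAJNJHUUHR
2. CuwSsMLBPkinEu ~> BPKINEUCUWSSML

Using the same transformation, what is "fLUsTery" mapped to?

Looking at the pairs, the operation is to swap the front and back halves of the string, then convert every letter to uppercase.
For "fLUsTery", step one produces "TeryfLUs"; step two turns that into "TERYFLUS".

TERYFLUS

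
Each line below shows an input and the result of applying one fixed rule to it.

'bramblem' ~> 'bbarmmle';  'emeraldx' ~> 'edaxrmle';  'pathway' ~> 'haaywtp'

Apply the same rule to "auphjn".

jhaupn

What's happening: sort the characters into reverse alphabetical order, then move the last 3 characters to the front (rotate right by 3).
Starting from "auphjn": after the first operation, "upnjha"; after the second, "jhaupn".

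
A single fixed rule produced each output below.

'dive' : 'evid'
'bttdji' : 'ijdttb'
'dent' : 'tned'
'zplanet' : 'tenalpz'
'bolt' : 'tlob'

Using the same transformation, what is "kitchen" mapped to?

nehctik

The transformation: reverse the string.
"kitchen" → "nehctik".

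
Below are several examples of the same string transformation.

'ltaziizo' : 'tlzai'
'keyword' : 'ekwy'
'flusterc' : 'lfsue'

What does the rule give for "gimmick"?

igmm

Looking at the pairs, the operation is to swap each adjacent pair of characters (1↔2, 3↔4, ...), then delete the last 3 characters.
Applying both steps to "gimmick": "igmmcik", then "igmm".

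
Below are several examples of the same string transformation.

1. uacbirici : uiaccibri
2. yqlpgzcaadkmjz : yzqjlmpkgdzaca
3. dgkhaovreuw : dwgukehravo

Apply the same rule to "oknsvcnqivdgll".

olklngsdvvcinq

The rule is to take characters alternately from the front and the back (1st, last, 2nd, 2nd-last, ...).
So "oknsvcnqivdgll" becomes "olklngsdvvcinq".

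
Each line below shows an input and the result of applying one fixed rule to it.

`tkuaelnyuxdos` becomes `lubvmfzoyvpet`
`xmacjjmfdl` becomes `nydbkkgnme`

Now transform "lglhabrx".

What's happening: shift every letter 1 place forward in the alphabet (wrapping around), then swap each adjacent pair of characters (1↔2, 3↔4, ...).
Doing the same to "lglhabrx": "hmimcbys".

hmimcbys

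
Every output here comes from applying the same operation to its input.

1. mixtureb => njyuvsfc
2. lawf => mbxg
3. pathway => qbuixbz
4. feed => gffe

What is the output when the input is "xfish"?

ygjti

The rule is to shift every letter 1 place forward in the alphabet (wrapping around).
So "xfish" becomes "ygjti".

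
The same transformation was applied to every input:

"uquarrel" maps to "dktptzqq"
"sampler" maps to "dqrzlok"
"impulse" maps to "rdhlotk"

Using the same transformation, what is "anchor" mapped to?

nqzmbg

Looking at the pairs, the operation is to move the last 2 characters to the front (rotate right by 2), then shift every letter 1 place backward in the alphabet (wrapping around).
Starting from "anchor": after the first operation, "oranch"; after the second, "nqzmbg".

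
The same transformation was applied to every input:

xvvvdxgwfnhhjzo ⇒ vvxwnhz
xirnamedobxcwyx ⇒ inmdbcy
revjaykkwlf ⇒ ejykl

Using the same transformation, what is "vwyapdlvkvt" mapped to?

Rule — keep every other character starting from the second (positions 2nd, 4th, 6th, ...).
For "vwyapdlvkvt" the result is "wadvv".

wadvv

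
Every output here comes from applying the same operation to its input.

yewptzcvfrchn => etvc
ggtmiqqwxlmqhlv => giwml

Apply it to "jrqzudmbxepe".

rubp

The pattern: keep one character in every 3, starting at position 2 (positions 2nd, 5th, 8th, ...).
So "jrqzudmbxepe" becomes "rubp".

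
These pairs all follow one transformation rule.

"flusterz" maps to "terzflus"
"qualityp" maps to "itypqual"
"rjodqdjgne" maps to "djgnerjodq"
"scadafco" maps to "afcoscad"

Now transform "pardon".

The transformation: swap the front and back halves of the string.
Doing the same to "pardon": "donpar".

donpar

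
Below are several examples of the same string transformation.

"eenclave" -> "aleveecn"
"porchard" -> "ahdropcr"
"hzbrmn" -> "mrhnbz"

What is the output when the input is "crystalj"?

The pattern: swap the front and back halves of the string, then swap each adjacent pair of characters (1↔2, 3↔4, ...).
Working it through for "crystalj": intermediate "taljcrys", final "atjlrcsy".
(Check on "porchard": → "hardporc" → "ahdropcr" ✓)

atjlrcsy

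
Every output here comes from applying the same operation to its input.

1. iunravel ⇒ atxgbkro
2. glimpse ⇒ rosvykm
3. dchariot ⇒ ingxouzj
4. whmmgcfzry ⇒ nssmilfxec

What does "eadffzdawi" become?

What's happening: shift every letter 6 places forward in the alphabet (wrapping around), then move the first character to the end.
For "eadffzdawi" the result is "gjllfjgcok".

gjllfjgcok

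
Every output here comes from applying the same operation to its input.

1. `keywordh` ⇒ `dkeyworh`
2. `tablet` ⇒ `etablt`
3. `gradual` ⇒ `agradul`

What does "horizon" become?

The transformation: move the last character to the front, then swap the first and last characters.
For "horizon", step one produces "nhorizo"; step two turns that into "ohorizn".

ohorizn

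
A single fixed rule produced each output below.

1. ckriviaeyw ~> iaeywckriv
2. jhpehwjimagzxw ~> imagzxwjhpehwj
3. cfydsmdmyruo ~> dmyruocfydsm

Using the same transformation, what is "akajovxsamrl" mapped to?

What's happening: swap the front and back halves of the string.
Applying that to "akajovxsamrl" gives "xsamrlakajov".

xsamrlakajov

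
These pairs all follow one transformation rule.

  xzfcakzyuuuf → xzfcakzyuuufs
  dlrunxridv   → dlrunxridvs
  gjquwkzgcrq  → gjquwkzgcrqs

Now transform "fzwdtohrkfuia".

fzwdtohrkfuias

Looking at the pairs, the operation is to append "s".
For "fzwdtohrkfuia" the result is "fzwdtohrkfuias".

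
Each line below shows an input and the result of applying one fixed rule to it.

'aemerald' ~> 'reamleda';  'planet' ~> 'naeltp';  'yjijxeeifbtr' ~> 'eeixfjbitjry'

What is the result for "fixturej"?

utrxeijf

The rule is to swap the front and back halves of the string, then take characters alternately from the front and the back (1st, last, 2nd, 2nd-last, ...).
Applying both steps to "fixturej": "urejfixt", then "utrxeijf".
(Check on "planet": → "netpla" → "naeltp" ✓)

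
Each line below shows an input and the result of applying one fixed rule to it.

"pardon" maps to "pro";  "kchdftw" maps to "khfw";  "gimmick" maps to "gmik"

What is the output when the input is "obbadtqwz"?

Each output is the input with this applied: keep every other character starting from the first (positions 1st, 3rd, 5th, ...).
Doing the same to "obbadtqwz": "obdqz".

obdqz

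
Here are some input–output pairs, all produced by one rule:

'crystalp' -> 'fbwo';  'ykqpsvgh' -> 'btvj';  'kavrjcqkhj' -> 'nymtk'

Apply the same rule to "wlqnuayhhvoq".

ztxbkr

The pattern: keep every other character starting from the first (positions 1st, 3rd, 5th, ...), then shift every letter 3 places forward in the alphabet (wrapping around).
For "wlqnuayhhvoq" the result is "ztxbkr".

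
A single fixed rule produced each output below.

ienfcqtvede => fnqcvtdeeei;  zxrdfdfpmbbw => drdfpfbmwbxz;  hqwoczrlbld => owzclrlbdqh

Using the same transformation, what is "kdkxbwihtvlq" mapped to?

xkwbhivtqldk

Rule — swap each adjacent pair of characters (1↔2, 3↔4, ...), then move the first 2 characters to the end (rotate left by 2).
On "kdkxbwihtvlq": the first step gives "dkxkwbhivtql", and the second then gives "xkwbhivtqldk".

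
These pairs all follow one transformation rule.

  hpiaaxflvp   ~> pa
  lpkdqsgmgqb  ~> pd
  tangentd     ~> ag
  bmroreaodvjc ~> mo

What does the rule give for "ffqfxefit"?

ff

The pattern: keep every other character starting from the second (positions 2nd, 4th, 6th, ...), then keep only the first 2 characters.
"ffqfxefit" → "ff".
(Check on "hpiaaxflvp": → "paxlp" → "pa" ✓)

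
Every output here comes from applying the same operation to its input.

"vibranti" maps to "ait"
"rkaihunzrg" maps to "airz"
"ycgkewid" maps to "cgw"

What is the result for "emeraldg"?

aem

Looking at the pairs, the operation is to sort the characters into alphabetical order, then keep one character in every 3, starting at position 1 (positions 1st, 4th, 7th, ...).
"emeraldg" → "adeeglmr" → "aem".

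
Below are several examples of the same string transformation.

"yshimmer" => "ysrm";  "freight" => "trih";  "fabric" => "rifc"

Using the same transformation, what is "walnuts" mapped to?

The rule is to sort the characters into reverse alphabetical order, then keep only the first 4 characters.
Applying that to "walnuts" gives "wuts".

wuts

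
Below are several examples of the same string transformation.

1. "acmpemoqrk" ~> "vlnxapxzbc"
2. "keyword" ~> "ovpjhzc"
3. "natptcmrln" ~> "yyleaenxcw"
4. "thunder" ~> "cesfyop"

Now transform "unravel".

Each output is the input with this applied: shift every letter 11 places forward in the alphabet (wrapping around), then move the last character to the front.
"unravel" → "fyclgpw" → "wfyclgp".
(Check on "keyword": → "vpjhzco" → "ovpjhzc" ✓)

wfyclgp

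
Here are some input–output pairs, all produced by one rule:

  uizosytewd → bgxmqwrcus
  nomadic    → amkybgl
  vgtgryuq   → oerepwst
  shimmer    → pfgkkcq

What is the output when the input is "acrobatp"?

The transformation: swap the first and last characters, then shift every letter 2 places backward in the alphabet (wrapping around).
Working it through for "acrobatp": intermediate "pcrobata", final "napmzyry".

napmzyry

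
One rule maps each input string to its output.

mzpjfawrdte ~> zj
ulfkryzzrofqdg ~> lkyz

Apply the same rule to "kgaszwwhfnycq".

Looking at the pairs, the operation is to keep every other character starting from the second (positions 2nd, 4th, 6th, ...), then delete the last 3 characters.
For "kgaszwwhfnycq" the result is "gsw".

gsw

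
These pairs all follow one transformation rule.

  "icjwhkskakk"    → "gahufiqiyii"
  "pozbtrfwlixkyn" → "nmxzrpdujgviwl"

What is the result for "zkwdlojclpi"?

Rule — shift every letter 2 places backward in the alphabet (wrapping around).
For "zkwdlojclpi" the result is "xiubjmhajng".

xiubjmhajng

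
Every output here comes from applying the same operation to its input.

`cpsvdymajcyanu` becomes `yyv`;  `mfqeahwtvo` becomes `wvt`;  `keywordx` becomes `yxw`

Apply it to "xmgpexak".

The pattern: sort the characters into reverse alphabetical order, then keep only the first 3 characters.
Applying both steps to "xmgpexak": "xxpmkgea", then "xxp".

xxp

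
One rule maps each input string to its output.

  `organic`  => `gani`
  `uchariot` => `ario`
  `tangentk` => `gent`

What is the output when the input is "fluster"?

The transformation: delete the last character, then keep only the last 4 characters.
So "fluster" becomes "uste".

uste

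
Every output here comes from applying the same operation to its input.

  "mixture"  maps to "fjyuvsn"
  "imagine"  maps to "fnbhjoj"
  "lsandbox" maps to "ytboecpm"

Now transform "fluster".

smvtufg

The rule is to swap the first and last characters, then shift every letter 1 place forward in the alphabet (wrapping around).
"fluster" → "rlustef" → "smvtufg".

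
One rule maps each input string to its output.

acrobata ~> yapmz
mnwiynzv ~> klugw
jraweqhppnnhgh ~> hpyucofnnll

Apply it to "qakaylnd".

Looking at the pairs, the operation is to delete the last 3 characters, then shift every letter 2 places backward in the alphabet (wrapping around).
Applying both steps to "qakaylnd": "qakay", then "oyiyw".

oyiyw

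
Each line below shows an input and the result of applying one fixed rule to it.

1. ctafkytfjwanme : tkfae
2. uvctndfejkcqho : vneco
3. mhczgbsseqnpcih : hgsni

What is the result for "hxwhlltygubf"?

xlyb

The transformation: keep one character in every 3, starting at position 2 (positions 2nd, 5th, 8th, ...).
For "hxwhlltygubf" the result is "xlyb".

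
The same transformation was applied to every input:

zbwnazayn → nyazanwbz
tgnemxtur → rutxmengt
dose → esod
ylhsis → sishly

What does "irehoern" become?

nreoheri

The pattern: reverse the string.
On "irehoern" that produces "nreoheri".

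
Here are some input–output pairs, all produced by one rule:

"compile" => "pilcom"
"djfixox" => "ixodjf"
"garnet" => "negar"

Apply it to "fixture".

Each output is the input with this applied: delete the last character, then move the first 3 characters to the end (rotate left by 3).
"fixture" → "fixtur" → "turfix".

turfix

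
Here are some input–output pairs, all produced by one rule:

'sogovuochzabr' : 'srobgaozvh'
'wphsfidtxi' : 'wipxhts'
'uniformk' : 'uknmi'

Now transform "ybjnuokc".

ycbkj

The transformation: take characters alternately from the front and the back (1st, last, 2nd, 2nd-last, ...), then delete the last 3 characters.
For "ybjnuokc", step one produces "ycbkjonu"; step two turns that into "ycbkj".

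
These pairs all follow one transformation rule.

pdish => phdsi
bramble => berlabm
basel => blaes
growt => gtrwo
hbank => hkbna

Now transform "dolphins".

What's happening: take characters alternately from the front and the back (1st, last, 2nd, 2nd-last, ...).
Applying that to "dolphins" gives "dsonliph".

dsonliph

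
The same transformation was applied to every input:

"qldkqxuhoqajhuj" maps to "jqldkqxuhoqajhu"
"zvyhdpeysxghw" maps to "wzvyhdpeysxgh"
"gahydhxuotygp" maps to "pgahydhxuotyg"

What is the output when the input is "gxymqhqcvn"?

Looking at the pairs, the operation is to move the last character to the front.
So "gxymqhqcvn" becomes "ngxymqhqcv".

ngxymqhqcv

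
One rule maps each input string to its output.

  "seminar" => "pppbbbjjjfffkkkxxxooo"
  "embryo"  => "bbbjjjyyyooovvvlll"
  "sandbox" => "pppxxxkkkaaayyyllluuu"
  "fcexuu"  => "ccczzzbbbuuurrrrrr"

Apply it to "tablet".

qqqxxxyyyiiibbbqqq

The transformation: repeat every character 3 times, then shift every letter 3 places backward in the alphabet (wrapping around).
On "tablet": the first step gives "tttaaabbbllleeettt", and the second then gives "qqqxxxyyyiiibbbqqq".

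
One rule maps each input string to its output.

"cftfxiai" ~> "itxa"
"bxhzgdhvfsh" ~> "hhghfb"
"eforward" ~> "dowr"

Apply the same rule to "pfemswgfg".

gesgp

Rule — swap the first and last characters, then keep every other character starting from the first (positions 1st, 3rd, 5th, ...).
Working it through for "pfemswgfg": intermediate "gfemswgfp", final "gesgp".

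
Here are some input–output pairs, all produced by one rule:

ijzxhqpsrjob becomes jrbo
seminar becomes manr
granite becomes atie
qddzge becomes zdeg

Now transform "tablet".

The transformation: swap each adjacent pair of characters (1↔2, 3↔4, ...), then keep only the last 4 characters.
Working it through for "tablet": intermediate "atlbte", final "lbte".

lbte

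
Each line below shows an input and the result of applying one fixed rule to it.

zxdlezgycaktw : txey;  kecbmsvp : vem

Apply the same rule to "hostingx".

In each case the input is transformed by: move the last 3 characters to the front (rotate right by 3), then keep one character in every 3, starting at position 2 (positions 2nd, 5th, 8th, ...).
Applying both steps to "hostingx": "ngxhosti", then "goi".
(Check on "zxdlezgycaktw": → "ktwzxdlezgyca" → "txey" ✓)

goi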